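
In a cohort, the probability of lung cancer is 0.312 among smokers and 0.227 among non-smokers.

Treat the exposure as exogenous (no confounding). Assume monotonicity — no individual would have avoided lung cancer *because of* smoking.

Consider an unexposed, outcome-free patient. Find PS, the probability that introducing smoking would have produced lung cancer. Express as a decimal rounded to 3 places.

Let p₁ = 0.312, p₀ = 0.227.
Under exogeneity and monotonicity, PS = (p₁ − p₀) / (1 − p₀).
PS = (0.312 − 0.227) / (1 − 0.227) = 0.085 / 0.773 ≈ 0.1100

PS ≈ 0.110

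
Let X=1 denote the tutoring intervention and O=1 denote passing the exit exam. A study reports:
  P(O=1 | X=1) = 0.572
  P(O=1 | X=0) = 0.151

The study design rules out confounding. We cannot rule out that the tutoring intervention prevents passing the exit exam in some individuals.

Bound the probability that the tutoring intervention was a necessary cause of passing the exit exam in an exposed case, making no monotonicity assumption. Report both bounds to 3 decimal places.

0.736 ≤ PN ≤ 1.000

Let p₁ = 0.572, p₀ = 0.151.
Under exogeneity alone the bounds on PN are max{0,(p₁−p₀)/p₁} ≤ PN ≤ min{1,(1−p₀)/p₁}.
  lower = (p₁ − p₀)/p₁ = 0.421 / 0.572 ≈ 0.7360
  upper = min{1, (1 − p₀)/p₁} = 0.849 / 0.572 ≈ 1.4843 → capped at 1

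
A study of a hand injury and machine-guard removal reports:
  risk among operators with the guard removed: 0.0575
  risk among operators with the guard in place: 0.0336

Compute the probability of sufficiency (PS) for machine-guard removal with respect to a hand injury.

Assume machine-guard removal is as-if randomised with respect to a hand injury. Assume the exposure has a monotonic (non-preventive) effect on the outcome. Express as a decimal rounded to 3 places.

PS ≈ 0.025

Let p₁ = 0.0575, p₀ = 0.0336.
Under exogeneity and monotonicity, PS = (p₁ − p₀) / (1 − p₀).
PS = (0.0575 − 0.0336) / (1 − 0.0336) = 0.0239 / 0.9664 ≈ 0.0247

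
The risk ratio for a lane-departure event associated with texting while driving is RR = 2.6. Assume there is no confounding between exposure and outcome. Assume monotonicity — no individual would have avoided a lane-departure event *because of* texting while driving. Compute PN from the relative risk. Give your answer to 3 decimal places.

PN ≈ 0.615

Under exogeneity and monotonicity, PN = (RR − 1) / RR = 1 − 1/RR.
PN = (2.6 − 1) / 2.6 = 1.6 / 2.6 ≈ 0.6154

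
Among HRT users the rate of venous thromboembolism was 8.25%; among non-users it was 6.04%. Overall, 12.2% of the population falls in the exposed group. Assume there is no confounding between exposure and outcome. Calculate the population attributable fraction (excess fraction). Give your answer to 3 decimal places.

PAF ≈ 0.043

p₁ = 0.0825, p₀ = 0.0604.
Overall risk P(Y=1) = π·p₁ + (1−π)·p₀ = 0.122×0.0825 + 0.878×0.0604 = 0.063096.
Under exogeneity, PAF = [P(Y=1) − p₀] / P(Y=1).
PAF = (0.063096 − 0.0604) / 0.063096 ≈ 0.0427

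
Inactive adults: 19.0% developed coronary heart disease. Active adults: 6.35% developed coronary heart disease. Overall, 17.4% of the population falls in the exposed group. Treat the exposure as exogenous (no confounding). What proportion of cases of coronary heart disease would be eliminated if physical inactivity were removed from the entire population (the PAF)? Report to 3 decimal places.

p₁ = 0.19, p₀ = 0.0635.
Overall risk P(Y=1) = π·p₁ + (1−π)·p₀ = 0.174×0.19 + 0.826×0.0635 = 0.085511.
Under exogeneity, PAF = [P(Y=1) − p₀] / P(Y=1).
PAF = (0.085511 − 0.0635) / 0.085511 ≈ 0.2574

PAF ≈ 0.257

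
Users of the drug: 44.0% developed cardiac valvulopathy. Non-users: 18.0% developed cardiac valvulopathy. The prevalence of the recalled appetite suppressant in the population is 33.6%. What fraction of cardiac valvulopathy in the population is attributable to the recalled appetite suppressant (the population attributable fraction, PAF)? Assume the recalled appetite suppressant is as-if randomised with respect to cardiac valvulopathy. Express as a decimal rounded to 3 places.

p₁ = 0.44, p₀ = 0.18.
Overall risk P(Y=1) = π·p₁ + (1−π)·p₀ = 0.336×0.44 + 0.664×0.18 = 0.26736.
Under exogeneity, PAF = [P(Y=1) − p₀] / P(Y=1).
PAF = (0.26736 − 0.18) / 0.26736 ≈ 0.3268

PAF ≈ 0.327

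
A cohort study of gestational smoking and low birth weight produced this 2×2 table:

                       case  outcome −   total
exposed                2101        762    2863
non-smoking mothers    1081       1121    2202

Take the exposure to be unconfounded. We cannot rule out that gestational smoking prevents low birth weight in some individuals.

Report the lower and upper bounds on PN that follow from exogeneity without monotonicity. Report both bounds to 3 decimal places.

p₁ = P(outcome | exposed) = 2101/2863 = 0.73385
p₀ = P(outcome | unexposed) = 1081/2202 = 0.49092
Under exogeneity alone the bounds on PN are max{0,(p₁−p₀)/p₁} ≤ PN ≤ min{1,(1−p₀)/p₁}.
  lower = (p₁ − p₀)/p₁ = 0.24293 / 0.73385 ≈ 0.3310
  upper = min{1, (1 − p₀)/p₁} = 0.50908 / 0.73385 ≈ 0.6937

0.331 ≤ PN ≤ 0.694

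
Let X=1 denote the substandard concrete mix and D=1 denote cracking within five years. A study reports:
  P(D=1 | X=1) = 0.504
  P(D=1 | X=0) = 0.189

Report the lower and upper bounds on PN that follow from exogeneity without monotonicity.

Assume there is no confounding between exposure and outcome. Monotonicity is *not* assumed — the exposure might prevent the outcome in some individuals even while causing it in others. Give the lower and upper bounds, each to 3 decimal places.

0.625 ≤ PN ≤ 1.000

Let p₁ = 0.504, p₀ = 0.189.
Under exogeneity alone the bounds on PN are max{0,(p₁−p₀)/p₁} ≤ PN ≤ min{1,(1−p₀)/p₁}.
  lower = (p₁ − p₀)/p₁ = 0.315 / 0.504 ≈ 0.6250
  upper = min{1, (1 − p₀)/p₁} = 0.811 / 0.504 ≈ 1.6091 → capped at 1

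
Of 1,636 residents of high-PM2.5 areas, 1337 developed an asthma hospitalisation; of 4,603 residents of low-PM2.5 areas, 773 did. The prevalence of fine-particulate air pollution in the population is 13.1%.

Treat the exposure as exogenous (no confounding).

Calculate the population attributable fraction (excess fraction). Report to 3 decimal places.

p₁ = P(outcome | exposed) = 1337/1636 = 0.81724
p₀ = P(outcome | unexposed) = 773/4603 = 0.16793
Overall risk P(Y=1) = π·p₁ + (1−π)·p₀ = 0.131×0.81724 + 0.869×0.16793 = 0.25299.
Under exogeneity, PAF = [P(Y=1) − p₀] / P(Y=1).
PAF = (0.25299 − 0.16793) / 0.25299 ≈ 0.3362

PAF ≈ 0.336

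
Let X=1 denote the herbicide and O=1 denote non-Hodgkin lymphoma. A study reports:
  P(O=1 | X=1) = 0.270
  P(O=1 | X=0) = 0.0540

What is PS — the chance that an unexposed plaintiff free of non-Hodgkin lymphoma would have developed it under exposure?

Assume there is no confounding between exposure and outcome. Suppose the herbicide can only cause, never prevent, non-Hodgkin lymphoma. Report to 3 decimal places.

Let p₁ = 0.27, p₀ = 0.054.
Under exogeneity and monotonicity, PS = (p₁ − p₀) / (1 − p₀).
PS = (0.27 − 0.054) / (1 − 0.054) = 0.216 / 0.946 ≈ 0.2283

PS ≈ 0.228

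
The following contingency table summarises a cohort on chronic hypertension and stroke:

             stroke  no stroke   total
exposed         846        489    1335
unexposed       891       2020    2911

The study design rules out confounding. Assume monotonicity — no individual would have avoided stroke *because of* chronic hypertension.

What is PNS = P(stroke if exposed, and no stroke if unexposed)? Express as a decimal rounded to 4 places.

p₁ = P(outcome | exposed) = 846/1335 = 0.63371
p₀ = P(outcome | unexposed) = 891/2911 = 0.30608
Under exogeneity and monotonicity, PNS = p₁ − p₀.
PNS = 0.63371 − 0.30608 = 0.32763

PNS ≈ 0.3276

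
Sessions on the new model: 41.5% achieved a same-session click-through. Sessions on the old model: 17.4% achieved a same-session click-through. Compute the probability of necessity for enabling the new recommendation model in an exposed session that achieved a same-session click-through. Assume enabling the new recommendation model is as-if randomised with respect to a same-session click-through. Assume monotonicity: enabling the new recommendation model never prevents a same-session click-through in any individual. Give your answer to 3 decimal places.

PN ≈ 0.581

p₁ = 0.415, p₀ = 0.174.
Under exogeneity and monotonicity, PN = (p₁ − p₀) / p₁.
PN = (0.415 − 0.174) / 0.415 = 0.241 / 0.415 ≈ 0.5807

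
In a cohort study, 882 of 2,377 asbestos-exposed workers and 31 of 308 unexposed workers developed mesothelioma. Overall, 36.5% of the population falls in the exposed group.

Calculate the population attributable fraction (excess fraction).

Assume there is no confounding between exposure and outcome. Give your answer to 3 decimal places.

PAF ≈ 0.495

p₁ = P(outcome | exposed) = 882/2377 = 0.37106
p₀ = P(outcome | unexposed) = 31/308 = 0.10065
Overall risk P(Y=1) = π·p₁ + (1−π)·p₀ = 0.365×0.37106 + 0.635×0.10065 = 0.19935.
Under exogeneity, PAF = [P(Y=1) − p₀] / P(Y=1).
PAF = (0.19935 − 0.10065) / 0.19935 ≈ 0.4951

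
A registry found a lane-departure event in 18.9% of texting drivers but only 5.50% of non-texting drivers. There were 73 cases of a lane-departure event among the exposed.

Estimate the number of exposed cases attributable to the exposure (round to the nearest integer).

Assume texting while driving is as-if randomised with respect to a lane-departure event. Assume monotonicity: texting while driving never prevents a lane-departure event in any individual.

p₁ = 0.189, p₀ = 0.055.
PN = (p₁ − p₀)/p₁ = (0.189 − 0.055) / 0.189 ≈ 0.70899.
Attributable cases ≈ PN × (exposed cases) = 0.70899 × 73 ≈ 51.76.

about 52 cases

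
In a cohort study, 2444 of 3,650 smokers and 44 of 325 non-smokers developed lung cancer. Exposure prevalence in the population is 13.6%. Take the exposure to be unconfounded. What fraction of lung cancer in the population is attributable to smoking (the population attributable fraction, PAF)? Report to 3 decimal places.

p₁ = P(outcome | exposed) = 2444/3650 = 0.66959
p₀ = P(outcome | unexposed) = 44/325 = 0.13538
Overall risk P(Y=1) = π·p₁ + (1−π)·p₀ = 0.136×0.66959 + 0.864×0.13538 = 0.20804.
Under exogeneity, PAF = [P(Y=1) − p₀] / P(Y=1).
PAF = (0.20804 − 0.13538) / 0.20804 ≈ 0.3492

PAF ≈ 0.349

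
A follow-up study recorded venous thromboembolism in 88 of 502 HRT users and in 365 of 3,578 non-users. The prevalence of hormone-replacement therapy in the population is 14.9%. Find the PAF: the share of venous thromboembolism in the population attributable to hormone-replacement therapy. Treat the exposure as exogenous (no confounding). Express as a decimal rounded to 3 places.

PAF ≈ 0.097

p₁ = P(outcome | exposed) = 88/502 = 0.1753
p₀ = P(outcome | unexposed) = 365/3578 = 0.10201
Overall risk P(Y=1) = π·p₁ + (1−π)·p₀ = 0.149×0.1753 + 0.851×0.10201 = 0.11293.
Under exogeneity, PAF = [P(Y=1) − p₀] / P(Y=1).
PAF = (0.11293 − 0.10201) / 0.11293 ≈ 0.0967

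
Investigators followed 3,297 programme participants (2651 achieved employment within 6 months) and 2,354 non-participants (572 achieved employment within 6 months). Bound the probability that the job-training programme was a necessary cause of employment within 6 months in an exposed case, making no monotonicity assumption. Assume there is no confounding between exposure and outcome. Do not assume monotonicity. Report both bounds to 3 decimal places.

0.698 ≤ PN ≤ 0.941

p₁ = P(outcome | exposed) = 2651/3297 = 0.80406
p₀ = P(outcome | unexposed) = 572/2354 = 0.24299
Under exogeneity alone the bounds on PN are max{0,(p₁−p₀)/p₁} ≤ PN ≤ min{1,(1−p₀)/p₁}.
  lower = (p₁ − p₀)/p₁ = 0.56107 / 0.80406 ≈ 0.6978
  upper = min{1, (1 − p₀)/p₁} = 0.75701 / 0.80406 ≈ 0.9415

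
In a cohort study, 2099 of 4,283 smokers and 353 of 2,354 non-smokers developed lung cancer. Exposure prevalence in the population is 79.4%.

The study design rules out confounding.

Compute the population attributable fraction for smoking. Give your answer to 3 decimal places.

p₁ = P(outcome | exposed) = 2099/4283 = 0.49008
p₀ = P(outcome | unexposed) = 353/2354 = 0.14996
Overall risk P(Y=1) = π·p₁ + (1−π)·p₀ = 0.794×0.49008 + 0.206×0.14996 = 0.42001.
Under exogeneity, PAF = [P(Y=1) − p₀] / P(Y=1).
PAF = (0.42001 − 0.14996) / 0.42001 ≈ 0.6430

PAF ≈ 0.643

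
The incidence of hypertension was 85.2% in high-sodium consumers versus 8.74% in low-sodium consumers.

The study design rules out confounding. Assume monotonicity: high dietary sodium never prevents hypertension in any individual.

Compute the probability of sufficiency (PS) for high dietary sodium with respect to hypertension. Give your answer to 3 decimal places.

p₁ = 0.852, p₀ = 0.0874.
Under exogeneity and monotonicity, PS = (p₁ − p₀) / (1 − p₀).
PS = (0.852 − 0.0874) / (1 − 0.0874) = 0.7646 / 0.9126 ≈ 0.8378

PS ≈ 0.838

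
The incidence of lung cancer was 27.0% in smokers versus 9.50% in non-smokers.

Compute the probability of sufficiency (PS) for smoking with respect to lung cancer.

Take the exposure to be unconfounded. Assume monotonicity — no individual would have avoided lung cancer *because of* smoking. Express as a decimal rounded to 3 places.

PS ≈ 0.193

p₁ = 0.27, p₀ = 0.095.
Under exogeneity and monotonicity, PS = (p₁ − p₀) / (1 − p₀).
PS = (0.27 − 0.095) / (1 − 0.095) = 0.175 / 0.905 ≈ 0.1934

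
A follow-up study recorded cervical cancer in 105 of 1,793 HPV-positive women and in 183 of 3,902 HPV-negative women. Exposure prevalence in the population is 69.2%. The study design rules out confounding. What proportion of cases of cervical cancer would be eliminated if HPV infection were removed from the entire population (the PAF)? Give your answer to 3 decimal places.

p₁ = P(outcome | exposed) = 105/1793 = 0.058561
p₀ = P(outcome | unexposed) = 183/3902 = 0.046899
Overall risk P(Y=1) = π·p₁ + (1−π)·p₀ = 0.692×0.058561 + 0.308×0.046899 = 0.054969.
Under exogeneity, PAF = [P(Y=1) − p₀] / P(Y=1).
PAF = (0.054969 − 0.046899) / 0.054969 ≈ 0.1468

PAF ≈ 0.147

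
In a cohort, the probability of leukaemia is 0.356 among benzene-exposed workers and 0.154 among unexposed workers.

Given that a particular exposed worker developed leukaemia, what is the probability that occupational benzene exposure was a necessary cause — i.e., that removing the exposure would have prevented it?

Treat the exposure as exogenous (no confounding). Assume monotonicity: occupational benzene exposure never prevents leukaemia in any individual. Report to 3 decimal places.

PN ≈ 0.567

Let p₁ = 0.356, p₀ = 0.154.
Under exogeneity and monotonicity, PN = (p₁ − p₀) / p₁.
PN = (0.356 − 0.154) / 0.356 = 0.202 / 0.356 ≈ 0.5674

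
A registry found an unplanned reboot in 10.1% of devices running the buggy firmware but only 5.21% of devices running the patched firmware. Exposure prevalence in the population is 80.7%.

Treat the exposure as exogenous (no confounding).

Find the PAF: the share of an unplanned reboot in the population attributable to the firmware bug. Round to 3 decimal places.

PAF ≈ 0.431

p₁ = 0.101, p₀ = 0.0521.
Overall risk P(Y=1) = π·p₁ + (1−π)·p₀ = 0.807×0.101 + 0.193×0.0521 = 0.091562.
Under exogeneity, PAF = [P(Y=1) − p₀] / P(Y=1).
PAF = (0.091562 − 0.0521) / 0.091562 ≈ 0.4310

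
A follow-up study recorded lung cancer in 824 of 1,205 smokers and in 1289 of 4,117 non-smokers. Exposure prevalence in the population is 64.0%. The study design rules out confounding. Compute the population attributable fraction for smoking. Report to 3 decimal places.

p₁ = P(outcome | exposed) = 824/1205 = 0.68382
p₀ = P(outcome | unexposed) = 1289/4117 = 0.31309
Overall risk P(Y=1) = π·p₁ + (1−π)·p₀ = 0.64×0.68382 + 0.36×0.31309 = 0.55036.
Under exogeneity, PAF = [P(Y=1) − p₀] / P(Y=1).
PAF = (0.55036 − 0.31309) / 0.55036 ≈ 0.4311

PAF ≈ 0.431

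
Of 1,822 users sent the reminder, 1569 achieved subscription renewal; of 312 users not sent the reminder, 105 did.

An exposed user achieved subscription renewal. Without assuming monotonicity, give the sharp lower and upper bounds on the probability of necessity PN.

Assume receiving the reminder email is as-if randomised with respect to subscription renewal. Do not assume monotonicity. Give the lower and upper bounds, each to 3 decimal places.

p₁ = P(outcome | exposed) = 1569/1822 = 0.86114
p₀ = P(outcome | unexposed) = 105/312 = 0.33654
Under exogeneity alone the bounds on PN are max{0,(p₁−p₀)/p₁} ≤ PN ≤ min{1,(1−p₀)/p₁}.
  lower = (p₁ − p₀)/p₁ = 0.5246 / 0.86114 ≈ 0.6092
  upper = min{1, (1 − p₀)/p₁} = 0.66346 / 0.86114 ≈ 0.7704

0.609 ≤ PN ≤ 0.770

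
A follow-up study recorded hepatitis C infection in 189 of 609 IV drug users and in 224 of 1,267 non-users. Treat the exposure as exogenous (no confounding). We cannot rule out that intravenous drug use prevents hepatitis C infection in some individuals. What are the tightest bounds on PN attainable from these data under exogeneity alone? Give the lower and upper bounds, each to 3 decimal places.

p₁ = P(outcome | exposed) = 189/609 = 0.31034
p₀ = P(outcome | unexposed) = 224/1267 = 0.1768
Under exogeneity alone the bounds on PN are max{0,(p₁−p₀)/p₁} ≤ PN ≤ min{1,(1−p₀)/p₁}.
  lower = (p₁ − p₀)/p₁ = 0.13355 / 0.31034 ≈ 0.4303
  upper = min{1, (1 − p₀)/p₁} = 0.8232 / 0.31034 ≈ 2.6525 → capped at 1

0.430 ≤ PN ≤ 1.000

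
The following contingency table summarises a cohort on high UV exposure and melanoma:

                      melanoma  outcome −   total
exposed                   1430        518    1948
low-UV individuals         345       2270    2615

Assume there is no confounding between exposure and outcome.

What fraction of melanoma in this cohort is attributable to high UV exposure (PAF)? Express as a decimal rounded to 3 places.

p₁ = P(outcome | exposed) = 1430/1948 = 0.73409
p₀ = P(outcome | unexposed) = 345/2615 = 0.13193
Exposure prevalence π = 1948/4563 = 0.42691; overall risk P(Y=1) = 0.389.
Under exogeneity, PAF = [P(Y=1) − p₀]/P(Y=1).
PAF = (0.389 − 0.13193) / 0.389 ≈ 0.6608

PAF ≈ 0.661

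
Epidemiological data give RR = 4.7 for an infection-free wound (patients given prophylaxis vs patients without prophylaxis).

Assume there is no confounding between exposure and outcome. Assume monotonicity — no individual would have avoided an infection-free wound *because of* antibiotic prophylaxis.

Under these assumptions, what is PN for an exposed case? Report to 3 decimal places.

PN ≈ 0.787

Under exogeneity and monotonicity, PN = (RR − 1) / RR = 1 − 1/RR.
PN = (4.7 − 1) / 4.7 = 3.7 / 4.7 ≈ 0.7872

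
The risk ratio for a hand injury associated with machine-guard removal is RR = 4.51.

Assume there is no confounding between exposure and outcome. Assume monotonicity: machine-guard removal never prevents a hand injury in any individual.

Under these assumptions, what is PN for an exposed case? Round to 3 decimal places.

Under exogeneity and monotonicity, PN = (RR − 1) / RR = 1 − 1/RR.
PN = (4.51 − 1) / 4.51 = 3.51 / 4.51 ≈ 0.7783

PN ≈ 0.778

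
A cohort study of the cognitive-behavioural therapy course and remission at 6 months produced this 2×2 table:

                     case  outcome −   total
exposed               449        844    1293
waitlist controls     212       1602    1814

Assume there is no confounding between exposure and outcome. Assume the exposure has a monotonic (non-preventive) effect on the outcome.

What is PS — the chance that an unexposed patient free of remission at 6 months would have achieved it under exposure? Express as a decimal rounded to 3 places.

PS ≈ 0.261

p₁ = P(outcome | exposed) = 449/1293 = 0.34725
p₀ = P(outcome | unexposed) = 212/1814 = 0.11687
Under exogeneity and monotonicity, PS = (p₁ − p₀) / (1 − p₀).
PS = (0.34725 − 0.11687) / (1 − 0.11687) = 0.23039 / 0.88313 ≈ 0.2609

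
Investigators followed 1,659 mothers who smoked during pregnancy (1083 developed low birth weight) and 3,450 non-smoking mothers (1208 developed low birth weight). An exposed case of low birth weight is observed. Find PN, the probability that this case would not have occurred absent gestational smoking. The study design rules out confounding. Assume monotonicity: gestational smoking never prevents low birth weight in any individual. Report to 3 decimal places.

PN ≈ 0.464

p₁ = P(outcome | exposed) = 1083/1659 = 0.6528
p₀ = P(outcome | unexposed) = 1208/3450 = 0.35014
Under exogeneity and monotonicity, PN = (p₁ − p₀) / p₁.
PN = (0.6528 − 0.35014) / 0.6528 = 0.30266 / 0.6528 ≈ 0.4636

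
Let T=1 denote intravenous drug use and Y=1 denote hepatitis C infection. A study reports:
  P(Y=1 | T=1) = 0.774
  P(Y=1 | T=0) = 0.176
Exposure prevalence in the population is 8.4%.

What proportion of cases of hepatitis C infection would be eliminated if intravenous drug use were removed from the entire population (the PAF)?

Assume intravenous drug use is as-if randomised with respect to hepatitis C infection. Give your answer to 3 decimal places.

Let p₁ = 0.774, p₀ = 0.176.
Overall risk P(Y=1) = π·p₁ + (1−π)·p₀ = 0.084×0.774 + 0.916×0.176 = 0.22623.
Under exogeneity, PAF = [P(Y=1) − p₀] / P(Y=1).
PAF = (0.22623 − 0.176) / 0.22623 ≈ 0.2220

PAF ≈ 0.222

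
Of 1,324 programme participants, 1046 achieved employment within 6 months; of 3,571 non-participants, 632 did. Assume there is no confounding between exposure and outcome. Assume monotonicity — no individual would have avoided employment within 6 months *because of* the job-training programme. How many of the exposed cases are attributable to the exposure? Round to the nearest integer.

about 812 cases

p₁ = P(outcome | exposed) = 1046/1324 = 0.79003
p₀ = P(outcome | unexposed) = 632/3571 = 0.17698
PN = (p₁ − p₀)/p₁ = (0.79003 − 0.17698) / 0.79003 ≈ 0.77598.
Attributable cases ≈ PN × (exposed cases) = 0.77598 × 1046 ≈ 811.68.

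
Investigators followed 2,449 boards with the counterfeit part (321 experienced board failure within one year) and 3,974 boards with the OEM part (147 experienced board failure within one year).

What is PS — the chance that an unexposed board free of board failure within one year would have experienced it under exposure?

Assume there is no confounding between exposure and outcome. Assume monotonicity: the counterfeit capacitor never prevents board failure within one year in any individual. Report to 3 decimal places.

p₁ = P(outcome | exposed) = 321/2449 = 0.13107
p₀ = P(outcome | unexposed) = 147/3974 = 0.03699
Under exogeneity and monotonicity, PS = (p₁ − p₀) / (1 − p₀).
PS = (0.13107 − 0.03699) / (1 − 0.03699) = 0.094083 / 0.96301 ≈ 0.0977

PS ≈ 0.098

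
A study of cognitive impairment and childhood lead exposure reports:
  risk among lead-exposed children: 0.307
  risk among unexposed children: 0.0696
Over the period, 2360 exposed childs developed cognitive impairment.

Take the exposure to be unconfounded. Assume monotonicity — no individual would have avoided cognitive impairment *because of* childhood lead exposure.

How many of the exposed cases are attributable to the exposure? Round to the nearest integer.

about 1825 cases

Let p₁ = 0.307, p₀ = 0.0696.
PN = (p₁ − p₀)/p₁ = (0.307 − 0.0696) / 0.307 ≈ 0.77329.
Attributable cases ≈ PN × (exposed cases) = 0.77329 × 2360 ≈ 1824.96.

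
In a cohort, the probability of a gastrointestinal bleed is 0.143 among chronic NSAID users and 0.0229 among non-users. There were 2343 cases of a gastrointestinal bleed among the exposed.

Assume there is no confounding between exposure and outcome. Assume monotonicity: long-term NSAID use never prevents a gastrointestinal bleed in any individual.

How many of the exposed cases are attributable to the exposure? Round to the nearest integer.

about 1968 cases

Let p₁ = 0.143, p₀ = 0.0229.
PN = (p₁ − p₀)/p₁ = (0.143 − 0.0229) / 0.143 ≈ 0.83986.
Attributable cases ≈ PN × (exposed cases) = 0.83986 × 2343 ≈ 1967.79.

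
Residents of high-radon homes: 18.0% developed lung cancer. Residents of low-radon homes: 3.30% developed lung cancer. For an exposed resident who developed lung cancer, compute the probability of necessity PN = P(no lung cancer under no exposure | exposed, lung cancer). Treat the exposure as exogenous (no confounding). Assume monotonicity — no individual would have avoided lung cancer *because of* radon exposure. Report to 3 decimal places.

p₁ = 0.18, p₀ = 0.033.
Under exogeneity and monotonicity, PN = (p₁ − p₀) / p₁.
PN = (0.18 − 0.033) / 0.18 = 0.147 / 0.18 ≈ 0.8167

PN ≈ 0.817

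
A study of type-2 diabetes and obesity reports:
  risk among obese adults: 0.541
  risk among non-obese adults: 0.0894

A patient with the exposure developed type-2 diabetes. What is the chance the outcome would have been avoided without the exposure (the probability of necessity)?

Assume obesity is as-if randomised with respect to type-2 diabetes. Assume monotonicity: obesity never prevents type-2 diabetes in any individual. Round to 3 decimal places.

Let p₁ = 0.541, p₀ = 0.0894.
Under exogeneity and monotonicity, PN = (p₁ − p₀) / p₁.
PN = (0.541 − 0.0894) / 0.541 = 0.4516 / 0.541 ≈ 0.8348

PN ≈ 0.835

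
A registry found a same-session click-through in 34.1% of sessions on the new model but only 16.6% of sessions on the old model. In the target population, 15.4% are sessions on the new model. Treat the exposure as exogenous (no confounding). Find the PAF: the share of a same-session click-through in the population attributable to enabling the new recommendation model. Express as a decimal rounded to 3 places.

p₁ = 0.341, p₀ = 0.166.
Overall risk P(Y=1) = π·p₁ + (1−π)·p₀ = 0.154×0.341 + 0.846×0.166 = 0.19295.
Under exogeneity, PAF = [P(Y=1) − p₀] / P(Y=1).
PAF = (0.19295 − 0.166) / 0.19295 ≈ 0.1397

PAF ≈ 0.140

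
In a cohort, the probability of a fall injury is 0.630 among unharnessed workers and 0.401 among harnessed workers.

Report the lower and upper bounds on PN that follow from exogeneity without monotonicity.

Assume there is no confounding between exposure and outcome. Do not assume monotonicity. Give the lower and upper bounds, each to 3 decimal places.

Let p₁ = 0.63, p₀ = 0.401.
Under exogeneity alone the bounds on PN are max{0,(p₁−p₀)/p₁} ≤ PN ≤ min{1,(1−p₀)/p₁}.
  lower = (p₁ − p₀)/p₁ = 0.229 / 0.63 ≈ 0.3635
  upper = min{1, (1 − p₀)/p₁} = 0.599 / 0.63 ≈ 0.9508

0.363 ≤ PN ≤ 0.951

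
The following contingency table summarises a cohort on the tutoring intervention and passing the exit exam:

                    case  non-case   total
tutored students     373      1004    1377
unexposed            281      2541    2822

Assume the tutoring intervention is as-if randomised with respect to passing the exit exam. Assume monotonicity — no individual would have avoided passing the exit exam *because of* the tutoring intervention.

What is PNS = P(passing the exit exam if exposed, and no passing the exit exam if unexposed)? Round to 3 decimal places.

p₁ = P(outcome | exposed) = 373/1377 = 0.27088
p₀ = P(outcome | unexposed) = 281/2822 = 0.099575
Under exogeneity and monotonicity, PNS = p₁ − p₀.
PNS = 0.27088 − 0.099575 = 0.1713

PNS ≈ 0.171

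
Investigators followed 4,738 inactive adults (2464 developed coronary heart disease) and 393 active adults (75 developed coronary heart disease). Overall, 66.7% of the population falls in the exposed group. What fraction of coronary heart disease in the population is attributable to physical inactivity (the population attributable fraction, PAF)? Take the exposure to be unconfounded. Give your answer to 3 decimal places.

p₁ = P(outcome | exposed) = 2464/4738 = 0.52005
p₀ = P(outcome | unexposed) = 75/393 = 0.19084
Overall risk P(Y=1) = π·p₁ + (1−π)·p₀ = 0.667×0.52005 + 0.333×0.19084 = 0.41042.
Under exogeneity, PAF = [P(Y=1) − p₀] / P(Y=1).
PAF = (0.41042 − 0.19084) / 0.41042 ≈ 0.5350

PAF ≈ 0.535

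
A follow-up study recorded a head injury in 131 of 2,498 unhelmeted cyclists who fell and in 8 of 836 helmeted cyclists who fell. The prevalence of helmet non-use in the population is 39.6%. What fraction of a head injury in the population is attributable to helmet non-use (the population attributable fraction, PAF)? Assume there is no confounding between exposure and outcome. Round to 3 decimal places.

PAF ≈ 0.640

p₁ = P(outcome | exposed) = 131/2498 = 0.052442
p₀ = P(outcome | unexposed) = 8/836 = 0.0095694
Overall risk P(Y=1) = π·p₁ + (1−π)·p₀ = 0.396×0.052442 + 0.604×0.0095694 = 0.026547.
Under exogeneity, PAF = [P(Y=1) − p₀] / P(Y=1).
PAF = (0.026547 − 0.0095694) / 0.026547 ≈ 0.6395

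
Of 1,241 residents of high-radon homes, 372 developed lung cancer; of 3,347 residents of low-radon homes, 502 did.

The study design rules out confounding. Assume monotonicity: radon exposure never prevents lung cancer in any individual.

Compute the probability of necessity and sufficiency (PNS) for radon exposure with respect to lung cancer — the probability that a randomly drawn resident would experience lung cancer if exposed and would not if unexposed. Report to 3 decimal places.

PNS ≈ 0.150

p₁ = P(outcome | exposed) = 372/1241 = 0.29976
p₀ = P(outcome | unexposed) = 502/3347 = 0.14999
Under exogeneity and monotonicity, PNS = p₁ − p₀.
PNS = 0.29976 − 0.14999 = 0.14977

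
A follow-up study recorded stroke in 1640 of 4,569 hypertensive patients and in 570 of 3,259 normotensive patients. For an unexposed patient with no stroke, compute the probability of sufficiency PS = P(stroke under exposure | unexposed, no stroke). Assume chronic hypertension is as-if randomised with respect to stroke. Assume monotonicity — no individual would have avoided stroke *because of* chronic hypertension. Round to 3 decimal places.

p₁ = P(outcome | exposed) = 1640/4569 = 0.35894
p₀ = P(outcome | unexposed) = 570/3259 = 0.1749
Under exogeneity and monotonicity, PS = (p₁ − p₀) / (1 − p₀).
PS = (0.35894 − 0.1749) / (1 − 0.1749) = 0.18404 / 0.8251 ≈ 0.2231

PS ≈ 0.223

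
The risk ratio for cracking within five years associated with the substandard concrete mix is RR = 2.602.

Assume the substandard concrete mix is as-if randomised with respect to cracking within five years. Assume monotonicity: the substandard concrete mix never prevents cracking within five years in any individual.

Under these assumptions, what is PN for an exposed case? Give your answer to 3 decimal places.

PN ≈ 0.616

Under exogeneity and monotonicity, PN = (RR − 1) / RR = 1 − 1/RR.
PN = (2.602 − 1) / 2.602 = 1.602 / 2.602 ≈ 0.6157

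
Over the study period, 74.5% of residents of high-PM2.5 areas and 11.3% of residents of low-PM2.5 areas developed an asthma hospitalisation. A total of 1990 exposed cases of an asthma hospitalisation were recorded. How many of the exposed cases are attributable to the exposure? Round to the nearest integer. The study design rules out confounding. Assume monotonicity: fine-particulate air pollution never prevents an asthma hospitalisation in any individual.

about 1688 cases

p₁ = 0.745, p₀ = 0.113.
PN = (p₁ − p₀)/p₁ = (0.745 − 0.113) / 0.745 ≈ 0.84832.
Attributable cases ≈ PN × (exposed cases) = 0.84832 × 1990 ≈ 1688.16.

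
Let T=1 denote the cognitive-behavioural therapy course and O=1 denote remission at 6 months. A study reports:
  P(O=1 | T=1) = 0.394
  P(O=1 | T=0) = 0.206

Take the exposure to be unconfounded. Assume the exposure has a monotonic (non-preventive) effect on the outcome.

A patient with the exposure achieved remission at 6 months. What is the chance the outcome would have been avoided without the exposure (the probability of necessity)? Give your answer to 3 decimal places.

PN ≈ 0.477

Let p₁ = 0.394, p₀ = 0.206.
Under exogeneity and monotonicity, PN = (p₁ − p₀) / p₁.
PN = (0.394 − 0.206) / 0.394 = 0.188 / 0.394 ≈ 0.4772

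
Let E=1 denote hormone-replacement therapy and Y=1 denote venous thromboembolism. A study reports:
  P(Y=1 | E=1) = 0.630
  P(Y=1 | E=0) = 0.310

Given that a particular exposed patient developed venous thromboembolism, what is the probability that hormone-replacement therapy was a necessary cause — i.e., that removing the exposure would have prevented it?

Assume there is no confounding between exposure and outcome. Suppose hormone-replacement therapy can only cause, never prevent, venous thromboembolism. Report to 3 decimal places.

Let p₁ = 0.63, p₀ = 0.31.
Under exogeneity and monotonicity, PN = (p₁ − p₀) / p₁.
PN = (0.63 − 0.31) / 0.63 = 0.32 / 0.63 ≈ 0.5079

PN ≈ 0.508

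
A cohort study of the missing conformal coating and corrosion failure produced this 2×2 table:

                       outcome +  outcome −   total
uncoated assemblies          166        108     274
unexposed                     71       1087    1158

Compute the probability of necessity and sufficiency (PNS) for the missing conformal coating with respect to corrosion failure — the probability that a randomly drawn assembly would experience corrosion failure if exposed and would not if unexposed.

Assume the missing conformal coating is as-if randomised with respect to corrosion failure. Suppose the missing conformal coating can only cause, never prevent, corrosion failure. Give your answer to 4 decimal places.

p₁ = P(outcome | exposed) = 166/274 = 0.60584
p₀ = P(outcome | unexposed) = 71/1158 = 0.061313
Under exogeneity and monotonicity, PNS = p₁ − p₀.
PNS = 0.60584 − 0.061313 = 0.54453

PNS ≈ 0.5445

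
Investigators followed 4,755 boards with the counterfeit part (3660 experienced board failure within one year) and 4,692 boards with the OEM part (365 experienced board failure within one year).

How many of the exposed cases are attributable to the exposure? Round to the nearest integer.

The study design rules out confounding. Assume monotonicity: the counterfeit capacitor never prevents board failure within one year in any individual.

about 3290 cases

p₁ = P(outcome | exposed) = 3660/4755 = 0.76972
p₀ = P(outcome | unexposed) = 365/4692 = 0.077792
PN = (p₁ − p₀)/p₁ = (0.76972 − 0.077792) / 0.76972 ≈ 0.89893.
Attributable cases ≈ PN × (exposed cases) = 0.89893 × 3660 ≈ 3290.10.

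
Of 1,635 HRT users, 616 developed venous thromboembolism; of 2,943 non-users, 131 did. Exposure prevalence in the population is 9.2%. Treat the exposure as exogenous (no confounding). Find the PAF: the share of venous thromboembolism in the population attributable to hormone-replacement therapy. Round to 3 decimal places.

p₁ = P(outcome | exposed) = 616/1635 = 0.37676
p₀ = P(outcome | unexposed) = 131/2943 = 0.044512
Overall risk P(Y=1) = π·p₁ + (1−π)·p₀ = 0.092×0.37676 + 0.908×0.044512 = 0.075079.
Under exogeneity, PAF = [P(Y=1) − p₀] / P(Y=1).
PAF = (0.075079 − 0.044512) / 0.075079 ≈ 0.4071

PAF ≈ 0.407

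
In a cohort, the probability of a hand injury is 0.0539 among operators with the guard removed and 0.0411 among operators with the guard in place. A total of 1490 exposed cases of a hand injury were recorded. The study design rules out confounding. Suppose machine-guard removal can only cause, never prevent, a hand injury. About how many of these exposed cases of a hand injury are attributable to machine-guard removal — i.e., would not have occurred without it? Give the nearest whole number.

Let p₁ = 0.0539, p₀ = 0.0411.
PN = (p₁ − p₀)/p₁ = (0.0539 − 0.0411) / 0.0539 ≈ 0.23748.
Attributable cases ≈ PN × (exposed cases) = 0.23748 × 1490 ≈ 353.84.

about 354 cases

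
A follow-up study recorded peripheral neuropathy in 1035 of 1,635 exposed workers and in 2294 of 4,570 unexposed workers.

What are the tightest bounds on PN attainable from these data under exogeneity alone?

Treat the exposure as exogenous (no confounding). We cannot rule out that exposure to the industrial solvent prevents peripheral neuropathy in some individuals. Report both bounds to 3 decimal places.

p₁ = P(outcome | exposed) = 1035/1635 = 0.63303
p₀ = P(outcome | unexposed) = 2294/4570 = 0.50197
Under exogeneity alone the bounds on PN are max{0,(p₁−p₀)/p₁} ≤ PN ≤ min{1,(1−p₀)/p₁}.
  lower = (p₁ − p₀)/p₁ = 0.13106 / 0.63303 ≈ 0.2070
  upper = min{1, (1 − p₀)/p₁} = 0.49803 / 0.63303 ≈ 0.7867

0.207 ≤ PN ≤ 0.787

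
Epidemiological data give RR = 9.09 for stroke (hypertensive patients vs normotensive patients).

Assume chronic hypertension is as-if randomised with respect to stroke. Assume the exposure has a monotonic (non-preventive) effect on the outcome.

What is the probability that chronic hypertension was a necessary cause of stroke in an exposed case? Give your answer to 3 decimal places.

PN ≈ 0.890

Under exogeneity and monotonicity, PN = (RR − 1) / RR = 1 − 1/RR.
PN = (9.09 − 1) / 9.09 = 8.09 / 9.09 ≈ 0.8900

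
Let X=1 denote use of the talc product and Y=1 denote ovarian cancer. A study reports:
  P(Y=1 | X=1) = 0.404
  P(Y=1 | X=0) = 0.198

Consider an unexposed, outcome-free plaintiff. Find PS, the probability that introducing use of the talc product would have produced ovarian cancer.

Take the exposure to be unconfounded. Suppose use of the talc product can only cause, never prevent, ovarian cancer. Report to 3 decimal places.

PS ≈ 0.257

Let p₁ = 0.404, p₀ = 0.198.
Under exogeneity and monotonicity, PS = (p₁ − p₀) / (1 − p₀).
PS = (0.404 − 0.198) / (1 − 0.198) = 0.206 / 0.802 ≈ 0.2569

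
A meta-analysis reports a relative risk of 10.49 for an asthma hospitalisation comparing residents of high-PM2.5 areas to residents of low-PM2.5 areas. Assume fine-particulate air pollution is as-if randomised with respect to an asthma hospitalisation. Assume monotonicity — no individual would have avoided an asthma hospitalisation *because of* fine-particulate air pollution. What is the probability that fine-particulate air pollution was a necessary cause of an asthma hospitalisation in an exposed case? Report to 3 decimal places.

Under exogeneity and monotonicity, PN = (RR − 1) / RR = 1 − 1/RR.
PN = (10.49 − 1) / 10.49 = 9.49 / 10.49 ≈ 0.9047

PN ≈ 0.905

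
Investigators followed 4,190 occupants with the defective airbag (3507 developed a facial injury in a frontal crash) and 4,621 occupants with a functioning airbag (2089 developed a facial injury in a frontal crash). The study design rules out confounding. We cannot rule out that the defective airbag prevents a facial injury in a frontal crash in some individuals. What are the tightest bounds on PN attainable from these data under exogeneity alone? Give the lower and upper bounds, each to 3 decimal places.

p₁ = P(outcome | exposed) = 3507/4190 = 0.83699
p₀ = P(outcome | unexposed) = 2089/4621 = 0.45207
Under exogeneity alone the bounds on PN are max{0,(p₁−p₀)/p₁} ≤ PN ≤ min{1,(1−p₀)/p₁}.
  lower = (p₁ − p₀)/p₁ = 0.38493 / 0.83699 ≈ 0.4599
  upper = min{1, (1 − p₀)/p₁} = 0.54793 / 0.83699 ≈ 0.6546

0.460 ≤ PN ≤ 0.655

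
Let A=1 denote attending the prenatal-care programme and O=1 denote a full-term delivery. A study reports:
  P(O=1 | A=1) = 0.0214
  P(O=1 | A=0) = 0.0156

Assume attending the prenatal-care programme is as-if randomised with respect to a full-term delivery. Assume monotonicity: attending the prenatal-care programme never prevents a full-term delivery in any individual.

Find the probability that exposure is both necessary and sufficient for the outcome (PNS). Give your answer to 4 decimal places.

Let p₁ = 0.0214, p₀ = 0.0156.
Under exogeneity and monotonicity, PNS = p₁ − p₀.
PNS = 0.0214 − 0.0156 = 0.0058

PNS ≈ 0.0058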